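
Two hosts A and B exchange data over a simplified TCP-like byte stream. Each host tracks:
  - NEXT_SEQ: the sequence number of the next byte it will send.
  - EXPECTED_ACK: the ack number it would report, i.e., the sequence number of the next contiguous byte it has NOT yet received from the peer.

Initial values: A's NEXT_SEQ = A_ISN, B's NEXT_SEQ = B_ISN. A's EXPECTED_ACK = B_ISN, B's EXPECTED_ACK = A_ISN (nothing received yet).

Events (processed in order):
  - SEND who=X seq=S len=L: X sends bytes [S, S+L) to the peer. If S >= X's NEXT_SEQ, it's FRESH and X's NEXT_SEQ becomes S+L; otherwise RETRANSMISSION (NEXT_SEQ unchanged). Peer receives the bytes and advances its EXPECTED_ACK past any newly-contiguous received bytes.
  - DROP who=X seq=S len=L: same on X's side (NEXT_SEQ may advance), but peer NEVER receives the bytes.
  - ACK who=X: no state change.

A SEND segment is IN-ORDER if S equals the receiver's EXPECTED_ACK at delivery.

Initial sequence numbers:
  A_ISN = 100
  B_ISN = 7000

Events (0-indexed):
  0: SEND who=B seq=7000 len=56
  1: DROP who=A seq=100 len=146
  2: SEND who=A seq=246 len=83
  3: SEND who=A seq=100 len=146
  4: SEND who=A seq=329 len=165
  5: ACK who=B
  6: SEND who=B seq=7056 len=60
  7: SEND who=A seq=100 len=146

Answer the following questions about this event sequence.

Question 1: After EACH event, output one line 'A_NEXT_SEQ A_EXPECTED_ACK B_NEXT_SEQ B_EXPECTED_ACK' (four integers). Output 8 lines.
100 7056 7056 100
246 7056 7056 100
329 7056 7056 100
329 7056 7056 329
494 7056 7056 494
494 7056 7056 494
494 7116 7116 494
494 7116 7116 494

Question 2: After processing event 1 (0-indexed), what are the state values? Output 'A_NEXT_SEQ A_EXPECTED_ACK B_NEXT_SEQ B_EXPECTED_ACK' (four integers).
After event 0: A_seq=100 A_ack=7056 B_seq=7056 B_ack=100
After event 1: A_seq=246 A_ack=7056 B_seq=7056 B_ack=100

246 7056 7056 100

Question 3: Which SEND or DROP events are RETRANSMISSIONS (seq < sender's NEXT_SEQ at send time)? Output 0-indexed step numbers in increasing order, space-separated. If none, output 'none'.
Answer: 3 7

Derivation:
Step 0: SEND seq=7000 -> fresh
Step 1: DROP seq=100 -> fresh
Step 2: SEND seq=246 -> fresh
Step 3: SEND seq=100 -> retransmit
Step 4: SEND seq=329 -> fresh
Step 6: SEND seq=7056 -> fresh
Step 7: SEND seq=100 -> retransmit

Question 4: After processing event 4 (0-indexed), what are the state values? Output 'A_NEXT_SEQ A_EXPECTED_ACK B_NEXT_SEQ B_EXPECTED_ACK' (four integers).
After event 0: A_seq=100 A_ack=7056 B_seq=7056 B_ack=100
After event 1: A_seq=246 A_ack=7056 B_seq=7056 B_ack=100
After event 2: A_seq=329 A_ack=7056 B_seq=7056 B_ack=100
After event 3: A_seq=329 A_ack=7056 B_seq=7056 B_ack=329
After event 4: A_seq=494 A_ack=7056 B_seq=7056 B_ack=494

494 7056 7056 494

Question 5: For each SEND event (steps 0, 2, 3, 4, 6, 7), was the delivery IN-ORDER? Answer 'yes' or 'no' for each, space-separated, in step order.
Answer: yes no yes yes yes no

Derivation:
Step 0: SEND seq=7000 -> in-order
Step 2: SEND seq=246 -> out-of-order
Step 3: SEND seq=100 -> in-order
Step 4: SEND seq=329 -> in-order
Step 6: SEND seq=7056 -> in-order
Step 7: SEND seq=100 -> out-of-order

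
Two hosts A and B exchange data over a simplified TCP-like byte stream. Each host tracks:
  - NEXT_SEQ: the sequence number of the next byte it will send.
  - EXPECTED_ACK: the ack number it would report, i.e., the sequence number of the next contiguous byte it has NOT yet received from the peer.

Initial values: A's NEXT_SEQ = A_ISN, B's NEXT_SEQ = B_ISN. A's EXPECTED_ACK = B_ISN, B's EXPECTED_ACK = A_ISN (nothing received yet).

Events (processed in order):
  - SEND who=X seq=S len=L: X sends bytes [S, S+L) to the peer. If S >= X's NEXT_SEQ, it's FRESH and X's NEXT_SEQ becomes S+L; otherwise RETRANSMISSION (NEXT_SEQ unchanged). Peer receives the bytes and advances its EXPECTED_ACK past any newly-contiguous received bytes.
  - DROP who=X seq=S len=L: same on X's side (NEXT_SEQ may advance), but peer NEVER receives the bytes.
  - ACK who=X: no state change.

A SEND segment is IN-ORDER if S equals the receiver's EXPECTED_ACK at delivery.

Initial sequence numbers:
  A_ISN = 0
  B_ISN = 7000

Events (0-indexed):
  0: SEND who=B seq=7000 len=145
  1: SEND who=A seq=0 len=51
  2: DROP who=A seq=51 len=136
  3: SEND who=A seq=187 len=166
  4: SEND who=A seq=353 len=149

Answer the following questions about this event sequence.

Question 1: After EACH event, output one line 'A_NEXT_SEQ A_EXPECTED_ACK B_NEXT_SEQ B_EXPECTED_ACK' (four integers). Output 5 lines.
0 7145 7145 0
51 7145 7145 51
187 7145 7145 51
353 7145 7145 51
502 7145 7145 51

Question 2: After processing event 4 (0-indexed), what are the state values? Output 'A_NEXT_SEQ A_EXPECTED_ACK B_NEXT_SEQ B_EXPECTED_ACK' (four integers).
After event 0: A_seq=0 A_ack=7145 B_seq=7145 B_ack=0
After event 1: A_seq=51 A_ack=7145 B_seq=7145 B_ack=51
After event 2: A_seq=187 A_ack=7145 B_seq=7145 B_ack=51
After event 3: A_seq=353 A_ack=7145 B_seq=7145 B_ack=51
After event 4: A_seq=502 A_ack=7145 B_seq=7145 B_ack=51

502 7145 7145 51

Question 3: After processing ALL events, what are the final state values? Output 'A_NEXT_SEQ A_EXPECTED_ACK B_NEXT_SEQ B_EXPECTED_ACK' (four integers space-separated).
Answer: 502 7145 7145 51

Derivation:
After event 0: A_seq=0 A_ack=7145 B_seq=7145 B_ack=0
After event 1: A_seq=51 A_ack=7145 B_seq=7145 B_ack=51
After event 2: A_seq=187 A_ack=7145 B_seq=7145 B_ack=51
After event 3: A_seq=353 A_ack=7145 B_seq=7145 B_ack=51
After event 4: A_seq=502 A_ack=7145 B_seq=7145 B_ack=51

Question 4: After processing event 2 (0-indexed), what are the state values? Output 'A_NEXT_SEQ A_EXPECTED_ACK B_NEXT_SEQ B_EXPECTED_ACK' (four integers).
After event 0: A_seq=0 A_ack=7145 B_seq=7145 B_ack=0
After event 1: A_seq=51 A_ack=7145 B_seq=7145 B_ack=51
After event 2: A_seq=187 A_ack=7145 B_seq=7145 B_ack=51

187 7145 7145 51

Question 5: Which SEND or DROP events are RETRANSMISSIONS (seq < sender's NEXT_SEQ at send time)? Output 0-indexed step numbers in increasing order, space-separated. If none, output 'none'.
Answer: none

Derivation:
Step 0: SEND seq=7000 -> fresh
Step 1: SEND seq=0 -> fresh
Step 2: DROP seq=51 -> fresh
Step 3: SEND seq=187 -> fresh
Step 4: SEND seq=353 -> fresh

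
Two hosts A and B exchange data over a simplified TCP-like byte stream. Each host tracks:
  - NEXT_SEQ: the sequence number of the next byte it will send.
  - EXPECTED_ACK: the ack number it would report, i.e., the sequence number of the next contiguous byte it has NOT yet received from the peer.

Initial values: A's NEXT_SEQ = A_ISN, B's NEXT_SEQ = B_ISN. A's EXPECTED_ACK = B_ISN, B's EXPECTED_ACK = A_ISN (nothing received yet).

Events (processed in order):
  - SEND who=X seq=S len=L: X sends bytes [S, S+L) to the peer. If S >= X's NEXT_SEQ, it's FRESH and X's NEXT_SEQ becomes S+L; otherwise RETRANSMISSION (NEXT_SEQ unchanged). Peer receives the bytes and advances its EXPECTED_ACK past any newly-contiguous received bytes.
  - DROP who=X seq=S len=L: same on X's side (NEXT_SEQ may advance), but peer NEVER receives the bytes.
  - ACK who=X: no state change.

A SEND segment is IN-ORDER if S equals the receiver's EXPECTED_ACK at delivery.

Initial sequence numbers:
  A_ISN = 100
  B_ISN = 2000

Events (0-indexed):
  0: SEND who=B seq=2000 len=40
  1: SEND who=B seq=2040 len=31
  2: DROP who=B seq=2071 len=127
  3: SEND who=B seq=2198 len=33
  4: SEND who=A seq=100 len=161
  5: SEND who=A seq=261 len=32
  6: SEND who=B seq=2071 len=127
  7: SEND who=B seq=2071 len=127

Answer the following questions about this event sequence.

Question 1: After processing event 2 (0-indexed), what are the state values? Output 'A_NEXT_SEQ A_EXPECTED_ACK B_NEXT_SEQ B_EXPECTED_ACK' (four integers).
After event 0: A_seq=100 A_ack=2040 B_seq=2040 B_ack=100
After event 1: A_seq=100 A_ack=2071 B_seq=2071 B_ack=100
After event 2: A_seq=100 A_ack=2071 B_seq=2198 B_ack=100

100 2071 2198 100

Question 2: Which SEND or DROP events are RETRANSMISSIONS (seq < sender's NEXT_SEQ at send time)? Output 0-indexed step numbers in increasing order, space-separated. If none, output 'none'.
Answer: 6 7

Derivation:
Step 0: SEND seq=2000 -> fresh
Step 1: SEND seq=2040 -> fresh
Step 2: DROP seq=2071 -> fresh
Step 3: SEND seq=2198 -> fresh
Step 4: SEND seq=100 -> fresh
Step 5: SEND seq=261 -> fresh
Step 6: SEND seq=2071 -> retransmit
Step 7: SEND seq=2071 -> retransmit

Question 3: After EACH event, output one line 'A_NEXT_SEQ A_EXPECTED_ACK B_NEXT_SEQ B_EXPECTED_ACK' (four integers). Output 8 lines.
100 2040 2040 100
100 2071 2071 100
100 2071 2198 100
100 2071 2231 100
261 2071 2231 261
293 2071 2231 293
293 2231 2231 293
293 2231 2231 293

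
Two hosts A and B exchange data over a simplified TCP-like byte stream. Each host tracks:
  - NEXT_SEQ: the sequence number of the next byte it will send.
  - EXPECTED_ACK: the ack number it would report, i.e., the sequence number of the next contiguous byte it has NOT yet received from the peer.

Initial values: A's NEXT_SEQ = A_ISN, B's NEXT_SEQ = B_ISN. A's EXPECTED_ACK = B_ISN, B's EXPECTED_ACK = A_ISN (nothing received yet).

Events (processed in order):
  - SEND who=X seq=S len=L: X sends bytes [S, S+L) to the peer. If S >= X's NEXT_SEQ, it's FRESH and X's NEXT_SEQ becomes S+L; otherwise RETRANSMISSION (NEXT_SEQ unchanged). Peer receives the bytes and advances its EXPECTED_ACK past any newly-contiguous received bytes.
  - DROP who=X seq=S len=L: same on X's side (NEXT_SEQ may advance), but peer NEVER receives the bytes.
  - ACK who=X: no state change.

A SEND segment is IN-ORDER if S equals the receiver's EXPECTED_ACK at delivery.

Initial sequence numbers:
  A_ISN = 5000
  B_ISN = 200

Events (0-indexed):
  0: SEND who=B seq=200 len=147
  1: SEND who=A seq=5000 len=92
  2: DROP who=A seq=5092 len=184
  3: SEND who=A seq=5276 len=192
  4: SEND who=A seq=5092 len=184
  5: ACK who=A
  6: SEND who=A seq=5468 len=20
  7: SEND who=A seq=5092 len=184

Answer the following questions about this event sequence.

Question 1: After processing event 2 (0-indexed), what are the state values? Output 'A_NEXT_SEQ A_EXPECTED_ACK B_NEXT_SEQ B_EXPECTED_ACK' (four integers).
After event 0: A_seq=5000 A_ack=347 B_seq=347 B_ack=5000
After event 1: A_seq=5092 A_ack=347 B_seq=347 B_ack=5092
After event 2: A_seq=5276 A_ack=347 B_seq=347 B_ack=5092

5276 347 347 5092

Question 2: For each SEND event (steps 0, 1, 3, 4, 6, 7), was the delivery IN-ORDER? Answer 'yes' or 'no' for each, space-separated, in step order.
Step 0: SEND seq=200 -> in-order
Step 1: SEND seq=5000 -> in-order
Step 3: SEND seq=5276 -> out-of-order
Step 4: SEND seq=5092 -> in-order
Step 6: SEND seq=5468 -> in-order
Step 7: SEND seq=5092 -> out-of-order

Answer: yes yes no yes yes no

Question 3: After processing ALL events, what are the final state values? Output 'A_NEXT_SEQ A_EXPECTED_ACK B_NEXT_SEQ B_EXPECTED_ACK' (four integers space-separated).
After event 0: A_seq=5000 A_ack=347 B_seq=347 B_ack=5000
After event 1: A_seq=5092 A_ack=347 B_seq=347 B_ack=5092
After event 2: A_seq=5276 A_ack=347 B_seq=347 B_ack=5092
After event 3: A_seq=5468 A_ack=347 B_seq=347 B_ack=5092
After event 4: A_seq=5468 A_ack=347 B_seq=347 B_ack=5468
After event 5: A_seq=5468 A_ack=347 B_seq=347 B_ack=5468
After event 6: A_seq=5488 A_ack=347 B_seq=347 B_ack=5488
After event 7: A_seq=5488 A_ack=347 B_seq=347 B_ack=5488

Answer: 5488 347 347 5488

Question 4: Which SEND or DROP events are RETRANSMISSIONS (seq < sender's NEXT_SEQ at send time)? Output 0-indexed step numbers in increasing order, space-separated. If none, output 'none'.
Step 0: SEND seq=200 -> fresh
Step 1: SEND seq=5000 -> fresh
Step 2: DROP seq=5092 -> fresh
Step 3: SEND seq=5276 -> fresh
Step 4: SEND seq=5092 -> retransmit
Step 6: SEND seq=5468 -> fresh
Step 7: SEND seq=5092 -> retransmit

Answer: 4 7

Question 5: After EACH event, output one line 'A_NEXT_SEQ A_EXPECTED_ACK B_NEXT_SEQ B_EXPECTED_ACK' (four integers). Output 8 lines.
5000 347 347 5000
5092 347 347 5092
5276 347 347 5092
5468 347 347 5092
5468 347 347 5468
5468 347 347 5468
5488 347 347 5488
5488 347 347 5488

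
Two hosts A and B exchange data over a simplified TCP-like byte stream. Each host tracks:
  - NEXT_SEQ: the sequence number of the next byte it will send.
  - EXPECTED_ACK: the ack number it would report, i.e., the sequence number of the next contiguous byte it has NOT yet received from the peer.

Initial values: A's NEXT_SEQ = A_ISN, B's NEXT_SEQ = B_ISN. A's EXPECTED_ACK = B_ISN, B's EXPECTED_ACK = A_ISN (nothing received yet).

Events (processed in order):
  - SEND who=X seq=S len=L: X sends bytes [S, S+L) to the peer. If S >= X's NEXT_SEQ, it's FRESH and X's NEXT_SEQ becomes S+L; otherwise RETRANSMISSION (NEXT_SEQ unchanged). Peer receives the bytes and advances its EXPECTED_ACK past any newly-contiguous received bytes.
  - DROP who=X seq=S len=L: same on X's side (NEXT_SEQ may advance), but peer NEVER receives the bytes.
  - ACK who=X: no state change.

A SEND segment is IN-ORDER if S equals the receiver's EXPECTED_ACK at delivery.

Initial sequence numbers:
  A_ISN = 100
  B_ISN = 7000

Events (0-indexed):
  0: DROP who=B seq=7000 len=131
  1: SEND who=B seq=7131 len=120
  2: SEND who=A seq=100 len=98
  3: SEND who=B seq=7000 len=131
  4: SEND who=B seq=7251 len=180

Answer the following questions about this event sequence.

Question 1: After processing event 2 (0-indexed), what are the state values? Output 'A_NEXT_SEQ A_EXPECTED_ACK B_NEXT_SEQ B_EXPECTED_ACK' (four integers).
After event 0: A_seq=100 A_ack=7000 B_seq=7131 B_ack=100
After event 1: A_seq=100 A_ack=7000 B_seq=7251 B_ack=100
After event 2: A_seq=198 A_ack=7000 B_seq=7251 B_ack=198

198 7000 7251 198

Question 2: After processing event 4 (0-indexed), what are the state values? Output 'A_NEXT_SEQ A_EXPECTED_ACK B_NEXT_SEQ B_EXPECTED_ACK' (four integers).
After event 0: A_seq=100 A_ack=7000 B_seq=7131 B_ack=100
After event 1: A_seq=100 A_ack=7000 B_seq=7251 B_ack=100
After event 2: A_seq=198 A_ack=7000 B_seq=7251 B_ack=198
After event 3: A_seq=198 A_ack=7251 B_seq=7251 B_ack=198
After event 4: A_seq=198 A_ack=7431 B_seq=7431 B_ack=198

198 7431 7431 198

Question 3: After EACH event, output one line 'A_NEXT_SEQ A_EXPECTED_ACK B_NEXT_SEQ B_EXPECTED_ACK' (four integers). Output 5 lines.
100 7000 7131 100
100 7000 7251 100
198 7000 7251 198
198 7251 7251 198
198 7431 7431 198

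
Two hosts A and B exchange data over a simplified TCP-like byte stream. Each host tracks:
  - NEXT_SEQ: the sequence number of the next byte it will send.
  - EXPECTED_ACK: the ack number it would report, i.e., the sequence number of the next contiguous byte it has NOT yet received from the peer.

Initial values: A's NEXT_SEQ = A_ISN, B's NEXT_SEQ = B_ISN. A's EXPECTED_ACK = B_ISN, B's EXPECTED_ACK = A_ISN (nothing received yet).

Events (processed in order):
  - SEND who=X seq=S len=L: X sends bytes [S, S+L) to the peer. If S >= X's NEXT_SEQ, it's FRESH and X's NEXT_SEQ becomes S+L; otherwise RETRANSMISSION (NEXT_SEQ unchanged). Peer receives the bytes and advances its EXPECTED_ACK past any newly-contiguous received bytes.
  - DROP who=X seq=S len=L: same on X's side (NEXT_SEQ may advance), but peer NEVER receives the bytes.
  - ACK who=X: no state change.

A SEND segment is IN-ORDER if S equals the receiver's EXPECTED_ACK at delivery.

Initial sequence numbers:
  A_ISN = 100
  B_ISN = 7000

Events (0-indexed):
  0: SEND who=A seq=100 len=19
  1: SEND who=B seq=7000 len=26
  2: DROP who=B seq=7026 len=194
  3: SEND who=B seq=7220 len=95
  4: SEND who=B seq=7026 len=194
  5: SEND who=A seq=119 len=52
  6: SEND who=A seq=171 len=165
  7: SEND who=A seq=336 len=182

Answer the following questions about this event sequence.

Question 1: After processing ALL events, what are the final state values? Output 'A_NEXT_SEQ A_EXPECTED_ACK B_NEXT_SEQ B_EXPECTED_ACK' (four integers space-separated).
After event 0: A_seq=119 A_ack=7000 B_seq=7000 B_ack=119
After event 1: A_seq=119 A_ack=7026 B_seq=7026 B_ack=119
After event 2: A_seq=119 A_ack=7026 B_seq=7220 B_ack=119
After event 3: A_seq=119 A_ack=7026 B_seq=7315 B_ack=119
After event 4: A_seq=119 A_ack=7315 B_seq=7315 B_ack=119
After event 5: A_seq=171 A_ack=7315 B_seq=7315 B_ack=171
After event 6: A_seq=336 A_ack=7315 B_seq=7315 B_ack=336
After event 7: A_seq=518 A_ack=7315 B_seq=7315 B_ack=518

Answer: 518 7315 7315 518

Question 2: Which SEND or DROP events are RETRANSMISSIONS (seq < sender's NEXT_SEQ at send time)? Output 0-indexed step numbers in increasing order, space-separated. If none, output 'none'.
Step 0: SEND seq=100 -> fresh
Step 1: SEND seq=7000 -> fresh
Step 2: DROP seq=7026 -> fresh
Step 3: SEND seq=7220 -> fresh
Step 4: SEND seq=7026 -> retransmit
Step 5: SEND seq=119 -> fresh
Step 6: SEND seq=171 -> fresh
Step 7: SEND seq=336 -> fresh

Answer: 4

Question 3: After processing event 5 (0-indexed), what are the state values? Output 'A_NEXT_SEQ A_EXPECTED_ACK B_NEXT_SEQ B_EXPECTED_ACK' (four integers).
After event 0: A_seq=119 A_ack=7000 B_seq=7000 B_ack=119
After event 1: A_seq=119 A_ack=7026 B_seq=7026 B_ack=119
After event 2: A_seq=119 A_ack=7026 B_seq=7220 B_ack=119
After event 3: A_seq=119 A_ack=7026 B_seq=7315 B_ack=119
After event 4: A_seq=119 A_ack=7315 B_seq=7315 B_ack=119
After event 5: A_seq=171 A_ack=7315 B_seq=7315 B_ack=171

171 7315 7315 171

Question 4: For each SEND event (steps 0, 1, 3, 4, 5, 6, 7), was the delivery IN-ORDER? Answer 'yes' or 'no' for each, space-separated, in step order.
Answer: yes yes no yes yes yes yes

Derivation:
Step 0: SEND seq=100 -> in-order
Step 1: SEND seq=7000 -> in-order
Step 3: SEND seq=7220 -> out-of-order
Step 4: SEND seq=7026 -> in-order
Step 5: SEND seq=119 -> in-order
Step 6: SEND seq=171 -> in-order
Step 7: SEND seq=336 -> in-order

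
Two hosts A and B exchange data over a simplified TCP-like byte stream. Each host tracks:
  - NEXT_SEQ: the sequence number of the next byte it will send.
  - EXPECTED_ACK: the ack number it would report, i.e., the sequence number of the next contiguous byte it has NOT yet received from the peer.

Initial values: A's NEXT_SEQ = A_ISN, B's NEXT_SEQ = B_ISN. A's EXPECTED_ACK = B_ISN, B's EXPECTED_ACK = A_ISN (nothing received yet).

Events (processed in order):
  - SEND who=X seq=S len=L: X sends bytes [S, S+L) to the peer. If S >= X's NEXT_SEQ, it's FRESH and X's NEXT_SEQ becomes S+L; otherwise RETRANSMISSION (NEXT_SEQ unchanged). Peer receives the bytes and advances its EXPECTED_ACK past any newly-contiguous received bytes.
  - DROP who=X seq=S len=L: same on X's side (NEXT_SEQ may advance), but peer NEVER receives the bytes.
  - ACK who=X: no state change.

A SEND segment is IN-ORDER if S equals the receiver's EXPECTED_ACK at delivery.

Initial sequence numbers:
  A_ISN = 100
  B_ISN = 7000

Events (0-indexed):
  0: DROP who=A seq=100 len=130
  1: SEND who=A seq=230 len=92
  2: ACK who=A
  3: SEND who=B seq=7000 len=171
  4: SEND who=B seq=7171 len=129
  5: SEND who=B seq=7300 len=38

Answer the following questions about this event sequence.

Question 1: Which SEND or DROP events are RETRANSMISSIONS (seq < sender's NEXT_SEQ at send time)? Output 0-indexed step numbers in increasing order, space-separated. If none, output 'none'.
Step 0: DROP seq=100 -> fresh
Step 1: SEND seq=230 -> fresh
Step 3: SEND seq=7000 -> fresh
Step 4: SEND seq=7171 -> fresh
Step 5: SEND seq=7300 -> fresh

Answer: none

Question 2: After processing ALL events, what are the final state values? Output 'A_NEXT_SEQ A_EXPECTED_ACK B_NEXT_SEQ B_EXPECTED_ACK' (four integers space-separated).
Answer: 322 7338 7338 100

Derivation:
After event 0: A_seq=230 A_ack=7000 B_seq=7000 B_ack=100
After event 1: A_seq=322 A_ack=7000 B_seq=7000 B_ack=100
After event 2: A_seq=322 A_ack=7000 B_seq=7000 B_ack=100
After event 3: A_seq=322 A_ack=7171 B_seq=7171 B_ack=100
After event 4: A_seq=322 A_ack=7300 B_seq=7300 B_ack=100
After event 5: A_seq=322 A_ack=7338 B_seq=7338 B_ack=100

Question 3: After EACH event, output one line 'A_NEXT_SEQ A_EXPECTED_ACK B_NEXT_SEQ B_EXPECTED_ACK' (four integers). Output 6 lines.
230 7000 7000 100
322 7000 7000 100
322 7000 7000 100
322 7171 7171 100
322 7300 7300 100
322 7338 7338 100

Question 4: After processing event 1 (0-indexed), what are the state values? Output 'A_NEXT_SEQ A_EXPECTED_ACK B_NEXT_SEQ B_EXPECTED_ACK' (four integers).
After event 0: A_seq=230 A_ack=7000 B_seq=7000 B_ack=100
After event 1: A_seq=322 A_ack=7000 B_seq=7000 B_ack=100

322 7000 7000 100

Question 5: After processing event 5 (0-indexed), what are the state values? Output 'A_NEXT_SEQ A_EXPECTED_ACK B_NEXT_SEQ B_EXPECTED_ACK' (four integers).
After event 0: A_seq=230 A_ack=7000 B_seq=7000 B_ack=100
After event 1: A_seq=322 A_ack=7000 B_seq=7000 B_ack=100
After event 2: A_seq=322 A_ack=7000 B_seq=7000 B_ack=100
After event 3: A_seq=322 A_ack=7171 B_seq=7171 B_ack=100
After event 4: A_seq=322 A_ack=7300 B_seq=7300 B_ack=100
After event 5: A_seq=322 A_ack=7338 B_seq=7338 B_ack=100

322 7338 7338 100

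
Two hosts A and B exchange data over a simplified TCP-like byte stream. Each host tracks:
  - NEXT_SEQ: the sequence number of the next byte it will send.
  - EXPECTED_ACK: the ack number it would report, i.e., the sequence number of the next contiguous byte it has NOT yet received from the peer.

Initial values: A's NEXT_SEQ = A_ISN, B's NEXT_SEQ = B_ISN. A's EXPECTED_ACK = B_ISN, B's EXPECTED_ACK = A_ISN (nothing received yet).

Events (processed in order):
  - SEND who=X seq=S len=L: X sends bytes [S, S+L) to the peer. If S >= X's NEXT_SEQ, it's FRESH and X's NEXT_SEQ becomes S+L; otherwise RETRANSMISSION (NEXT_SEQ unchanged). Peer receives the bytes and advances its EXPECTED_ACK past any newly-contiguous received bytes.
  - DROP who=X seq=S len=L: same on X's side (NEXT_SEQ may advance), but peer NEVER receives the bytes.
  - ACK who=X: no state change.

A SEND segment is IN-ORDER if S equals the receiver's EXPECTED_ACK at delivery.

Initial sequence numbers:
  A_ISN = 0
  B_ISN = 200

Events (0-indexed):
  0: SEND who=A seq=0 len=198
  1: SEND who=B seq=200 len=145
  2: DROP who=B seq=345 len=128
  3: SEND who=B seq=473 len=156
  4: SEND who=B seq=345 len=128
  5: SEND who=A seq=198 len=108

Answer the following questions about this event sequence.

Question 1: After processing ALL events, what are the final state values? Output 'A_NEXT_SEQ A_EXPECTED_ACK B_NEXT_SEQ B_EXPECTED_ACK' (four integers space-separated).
Answer: 306 629 629 306

Derivation:
After event 0: A_seq=198 A_ack=200 B_seq=200 B_ack=198
After event 1: A_seq=198 A_ack=345 B_seq=345 B_ack=198
After event 2: A_seq=198 A_ack=345 B_seq=473 B_ack=198
After event 3: A_seq=198 A_ack=345 B_seq=629 B_ack=198
After event 4: A_seq=198 A_ack=629 B_seq=629 B_ack=198
After event 5: A_seq=306 A_ack=629 B_seq=629 B_ack=306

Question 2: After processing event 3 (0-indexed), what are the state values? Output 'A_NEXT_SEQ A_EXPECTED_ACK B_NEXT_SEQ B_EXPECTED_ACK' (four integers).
After event 0: A_seq=198 A_ack=200 B_seq=200 B_ack=198
After event 1: A_seq=198 A_ack=345 B_seq=345 B_ack=198
After event 2: A_seq=198 A_ack=345 B_seq=473 B_ack=198
After event 3: A_seq=198 A_ack=345 B_seq=629 B_ack=198

198 345 629 198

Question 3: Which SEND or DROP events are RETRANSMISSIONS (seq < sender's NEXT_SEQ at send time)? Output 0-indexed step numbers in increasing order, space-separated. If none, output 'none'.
Step 0: SEND seq=0 -> fresh
Step 1: SEND seq=200 -> fresh
Step 2: DROP seq=345 -> fresh
Step 3: SEND seq=473 -> fresh
Step 4: SEND seq=345 -> retransmit
Step 5: SEND seq=198 -> fresh

Answer: 4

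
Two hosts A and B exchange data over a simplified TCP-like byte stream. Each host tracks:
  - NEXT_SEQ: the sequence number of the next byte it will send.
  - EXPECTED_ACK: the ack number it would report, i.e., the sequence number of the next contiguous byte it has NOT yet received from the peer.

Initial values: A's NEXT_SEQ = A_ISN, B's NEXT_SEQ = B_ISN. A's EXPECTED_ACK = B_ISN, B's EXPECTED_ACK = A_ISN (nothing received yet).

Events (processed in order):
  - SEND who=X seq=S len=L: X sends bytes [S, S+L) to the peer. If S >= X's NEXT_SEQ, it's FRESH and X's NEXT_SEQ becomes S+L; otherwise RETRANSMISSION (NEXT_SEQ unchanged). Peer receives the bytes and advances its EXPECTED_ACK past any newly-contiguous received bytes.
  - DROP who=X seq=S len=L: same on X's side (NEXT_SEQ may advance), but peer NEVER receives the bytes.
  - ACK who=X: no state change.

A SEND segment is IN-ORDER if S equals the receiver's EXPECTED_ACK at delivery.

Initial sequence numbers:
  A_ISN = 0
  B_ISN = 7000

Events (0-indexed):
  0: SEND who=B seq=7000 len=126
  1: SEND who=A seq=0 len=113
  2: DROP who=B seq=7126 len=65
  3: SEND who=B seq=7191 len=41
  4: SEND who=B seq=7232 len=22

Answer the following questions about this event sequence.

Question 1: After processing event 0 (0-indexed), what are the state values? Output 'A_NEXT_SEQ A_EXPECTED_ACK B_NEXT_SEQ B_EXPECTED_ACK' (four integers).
After event 0: A_seq=0 A_ack=7126 B_seq=7126 B_ack=0

0 7126 7126 0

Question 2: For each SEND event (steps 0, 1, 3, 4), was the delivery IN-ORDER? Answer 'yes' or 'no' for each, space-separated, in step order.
Step 0: SEND seq=7000 -> in-order
Step 1: SEND seq=0 -> in-order
Step 3: SEND seq=7191 -> out-of-order
Step 4: SEND seq=7232 -> out-of-order

Answer: yes yes no no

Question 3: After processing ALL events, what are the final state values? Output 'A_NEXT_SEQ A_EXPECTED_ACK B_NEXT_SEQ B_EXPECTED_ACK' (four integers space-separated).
Answer: 113 7126 7254 113

Derivation:
After event 0: A_seq=0 A_ack=7126 B_seq=7126 B_ack=0
After event 1: A_seq=113 A_ack=7126 B_seq=7126 B_ack=113
After event 2: A_seq=113 A_ack=7126 B_seq=7191 B_ack=113
After event 3: A_seq=113 A_ack=7126 B_seq=7232 B_ack=113
After event 4: A_seq=113 A_ack=7126 B_seq=7254 B_ack=113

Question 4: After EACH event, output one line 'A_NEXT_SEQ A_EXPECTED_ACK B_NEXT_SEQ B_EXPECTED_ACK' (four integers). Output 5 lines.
0 7126 7126 0
113 7126 7126 113
113 7126 7191 113
113 7126 7232 113
113 7126 7254 113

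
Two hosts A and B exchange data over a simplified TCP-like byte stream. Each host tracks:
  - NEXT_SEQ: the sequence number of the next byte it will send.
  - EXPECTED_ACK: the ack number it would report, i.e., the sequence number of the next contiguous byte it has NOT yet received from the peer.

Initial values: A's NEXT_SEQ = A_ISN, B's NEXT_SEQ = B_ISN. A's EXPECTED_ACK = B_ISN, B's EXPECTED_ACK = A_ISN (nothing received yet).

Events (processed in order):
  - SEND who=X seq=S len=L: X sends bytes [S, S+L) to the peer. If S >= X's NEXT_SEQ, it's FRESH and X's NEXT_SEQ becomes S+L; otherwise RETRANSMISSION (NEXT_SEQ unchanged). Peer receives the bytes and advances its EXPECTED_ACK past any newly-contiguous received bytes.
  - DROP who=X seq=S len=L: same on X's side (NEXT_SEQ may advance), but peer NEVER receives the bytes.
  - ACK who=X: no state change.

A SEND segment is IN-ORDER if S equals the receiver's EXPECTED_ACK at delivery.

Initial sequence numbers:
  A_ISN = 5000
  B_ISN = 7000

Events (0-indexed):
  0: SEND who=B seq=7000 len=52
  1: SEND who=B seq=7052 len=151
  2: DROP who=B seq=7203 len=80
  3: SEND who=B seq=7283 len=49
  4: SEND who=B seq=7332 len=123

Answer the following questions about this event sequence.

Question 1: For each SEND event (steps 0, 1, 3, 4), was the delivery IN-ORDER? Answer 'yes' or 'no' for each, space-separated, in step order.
Step 0: SEND seq=7000 -> in-order
Step 1: SEND seq=7052 -> in-order
Step 3: SEND seq=7283 -> out-of-order
Step 4: SEND seq=7332 -> out-of-order

Answer: yes yes no no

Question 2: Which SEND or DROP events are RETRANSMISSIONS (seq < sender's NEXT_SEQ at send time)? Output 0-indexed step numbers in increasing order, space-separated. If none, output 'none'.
Step 0: SEND seq=7000 -> fresh
Step 1: SEND seq=7052 -> fresh
Step 2: DROP seq=7203 -> fresh
Step 3: SEND seq=7283 -> fresh
Step 4: SEND seq=7332 -> fresh

Answer: none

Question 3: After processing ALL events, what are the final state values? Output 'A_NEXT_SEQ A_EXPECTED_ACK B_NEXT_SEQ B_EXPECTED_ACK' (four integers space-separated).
After event 0: A_seq=5000 A_ack=7052 B_seq=7052 B_ack=5000
After event 1: A_seq=5000 A_ack=7203 B_seq=7203 B_ack=5000
After event 2: A_seq=5000 A_ack=7203 B_seq=7283 B_ack=5000
After event 3: A_seq=5000 A_ack=7203 B_seq=7332 B_ack=5000
After event 4: A_seq=5000 A_ack=7203 B_seq=7455 B_ack=5000

Answer: 5000 7203 7455 5000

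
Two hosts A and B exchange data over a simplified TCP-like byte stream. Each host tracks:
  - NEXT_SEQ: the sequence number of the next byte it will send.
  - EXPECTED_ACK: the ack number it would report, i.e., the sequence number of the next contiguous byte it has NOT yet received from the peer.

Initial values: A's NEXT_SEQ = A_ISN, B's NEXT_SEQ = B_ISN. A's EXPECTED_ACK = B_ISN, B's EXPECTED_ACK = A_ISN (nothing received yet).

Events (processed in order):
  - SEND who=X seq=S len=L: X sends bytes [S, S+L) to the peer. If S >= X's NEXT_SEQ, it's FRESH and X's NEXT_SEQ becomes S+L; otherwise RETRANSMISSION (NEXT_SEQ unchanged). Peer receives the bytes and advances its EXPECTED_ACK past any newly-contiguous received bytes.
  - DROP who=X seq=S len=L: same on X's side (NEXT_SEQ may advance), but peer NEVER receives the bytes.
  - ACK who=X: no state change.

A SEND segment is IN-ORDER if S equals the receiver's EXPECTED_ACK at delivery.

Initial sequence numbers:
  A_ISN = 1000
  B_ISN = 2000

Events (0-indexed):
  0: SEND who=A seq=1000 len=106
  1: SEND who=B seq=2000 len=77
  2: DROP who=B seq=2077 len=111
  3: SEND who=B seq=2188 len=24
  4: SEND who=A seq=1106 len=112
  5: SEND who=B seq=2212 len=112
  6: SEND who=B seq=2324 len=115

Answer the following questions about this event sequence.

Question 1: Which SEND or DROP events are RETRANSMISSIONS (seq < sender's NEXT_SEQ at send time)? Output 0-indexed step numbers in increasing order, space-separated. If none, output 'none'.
Step 0: SEND seq=1000 -> fresh
Step 1: SEND seq=2000 -> fresh
Step 2: DROP seq=2077 -> fresh
Step 3: SEND seq=2188 -> fresh
Step 4: SEND seq=1106 -> fresh
Step 5: SEND seq=2212 -> fresh
Step 6: SEND seq=2324 -> fresh

Answer: none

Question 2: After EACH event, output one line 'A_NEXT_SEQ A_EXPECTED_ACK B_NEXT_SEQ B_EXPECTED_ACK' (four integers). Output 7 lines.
1106 2000 2000 1106
1106 2077 2077 1106
1106 2077 2188 1106
1106 2077 2212 1106
1218 2077 2212 1218
1218 2077 2324 1218
1218 2077 2439 1218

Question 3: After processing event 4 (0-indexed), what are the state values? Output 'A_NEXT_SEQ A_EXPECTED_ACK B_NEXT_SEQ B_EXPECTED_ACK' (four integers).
After event 0: A_seq=1106 A_ack=2000 B_seq=2000 B_ack=1106
After event 1: A_seq=1106 A_ack=2077 B_seq=2077 B_ack=1106
After event 2: A_seq=1106 A_ack=2077 B_seq=2188 B_ack=1106
After event 3: A_seq=1106 A_ack=2077 B_seq=2212 B_ack=1106
After event 4: A_seq=1218 A_ack=2077 B_seq=2212 B_ack=1218

1218 2077 2212 1218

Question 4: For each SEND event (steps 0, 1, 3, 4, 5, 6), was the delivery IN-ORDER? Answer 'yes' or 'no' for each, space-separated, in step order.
Answer: yes yes no yes no no

Derivation:
Step 0: SEND seq=1000 -> in-order
Step 1: SEND seq=2000 -> in-order
Step 3: SEND seq=2188 -> out-of-order
Step 4: SEND seq=1106 -> in-order
Step 5: SEND seq=2212 -> out-of-order
Step 6: SEND seq=2324 -> out-of-order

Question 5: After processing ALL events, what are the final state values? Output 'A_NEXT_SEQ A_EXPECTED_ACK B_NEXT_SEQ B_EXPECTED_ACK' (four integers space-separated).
Answer: 1218 2077 2439 1218

Derivation:
After event 0: A_seq=1106 A_ack=2000 B_seq=2000 B_ack=1106
After event 1: A_seq=1106 A_ack=2077 B_seq=2077 B_ack=1106
After event 2: A_seq=1106 A_ack=2077 B_seq=2188 B_ack=1106
After event 3: A_seq=1106 A_ack=2077 B_seq=2212 B_ack=1106
After event 4: A_seq=1218 A_ack=2077 B_seq=2212 B_ack=1218
After event 5: A_seq=1218 A_ack=2077 B_seq=2324 B_ack=1218
After event 6: A_seq=1218 A_ack=2077 B_seq=2439 B_ack=1218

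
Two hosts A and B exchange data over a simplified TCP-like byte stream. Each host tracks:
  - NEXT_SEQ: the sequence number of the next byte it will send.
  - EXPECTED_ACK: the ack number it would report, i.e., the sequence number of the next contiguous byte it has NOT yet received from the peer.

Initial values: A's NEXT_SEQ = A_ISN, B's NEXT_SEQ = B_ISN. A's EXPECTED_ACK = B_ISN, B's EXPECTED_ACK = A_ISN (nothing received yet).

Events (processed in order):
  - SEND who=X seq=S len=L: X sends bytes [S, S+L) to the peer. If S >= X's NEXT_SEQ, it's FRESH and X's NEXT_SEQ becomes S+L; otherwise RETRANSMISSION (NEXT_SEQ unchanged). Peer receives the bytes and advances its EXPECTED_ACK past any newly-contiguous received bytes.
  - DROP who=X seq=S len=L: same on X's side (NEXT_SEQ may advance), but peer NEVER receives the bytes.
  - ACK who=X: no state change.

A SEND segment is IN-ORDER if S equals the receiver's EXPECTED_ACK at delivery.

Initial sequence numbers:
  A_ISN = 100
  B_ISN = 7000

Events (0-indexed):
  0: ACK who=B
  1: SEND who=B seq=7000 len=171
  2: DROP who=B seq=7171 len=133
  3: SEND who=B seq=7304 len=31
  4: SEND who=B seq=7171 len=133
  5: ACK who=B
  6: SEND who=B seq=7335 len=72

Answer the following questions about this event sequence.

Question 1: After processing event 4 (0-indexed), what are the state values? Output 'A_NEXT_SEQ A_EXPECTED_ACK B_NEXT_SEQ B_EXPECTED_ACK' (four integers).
After event 0: A_seq=100 A_ack=7000 B_seq=7000 B_ack=100
After event 1: A_seq=100 A_ack=7171 B_seq=7171 B_ack=100
After event 2: A_seq=100 A_ack=7171 B_seq=7304 B_ack=100
After event 3: A_seq=100 A_ack=7171 B_seq=7335 B_ack=100
After event 4: A_seq=100 A_ack=7335 B_seq=7335 B_ack=100

100 7335 7335 100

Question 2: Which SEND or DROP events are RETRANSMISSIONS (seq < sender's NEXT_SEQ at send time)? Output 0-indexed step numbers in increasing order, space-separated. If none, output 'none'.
Step 1: SEND seq=7000 -> fresh
Step 2: DROP seq=7171 -> fresh
Step 3: SEND seq=7304 -> fresh
Step 4: SEND seq=7171 -> retransmit
Step 6: SEND seq=7335 -> fresh

Answer: 4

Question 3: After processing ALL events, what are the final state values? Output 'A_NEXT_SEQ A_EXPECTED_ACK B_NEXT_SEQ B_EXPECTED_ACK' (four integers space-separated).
After event 0: A_seq=100 A_ack=7000 B_seq=7000 B_ack=100
After event 1: A_seq=100 A_ack=7171 B_seq=7171 B_ack=100
After event 2: A_seq=100 A_ack=7171 B_seq=7304 B_ack=100
After event 3: A_seq=100 A_ack=7171 B_seq=7335 B_ack=100
After event 4: A_seq=100 A_ack=7335 B_seq=7335 B_ack=100
After event 5: A_seq=100 A_ack=7335 B_seq=7335 B_ack=100
After event 6: A_seq=100 A_ack=7407 B_seq=7407 B_ack=100

Answer: 100 7407 7407 100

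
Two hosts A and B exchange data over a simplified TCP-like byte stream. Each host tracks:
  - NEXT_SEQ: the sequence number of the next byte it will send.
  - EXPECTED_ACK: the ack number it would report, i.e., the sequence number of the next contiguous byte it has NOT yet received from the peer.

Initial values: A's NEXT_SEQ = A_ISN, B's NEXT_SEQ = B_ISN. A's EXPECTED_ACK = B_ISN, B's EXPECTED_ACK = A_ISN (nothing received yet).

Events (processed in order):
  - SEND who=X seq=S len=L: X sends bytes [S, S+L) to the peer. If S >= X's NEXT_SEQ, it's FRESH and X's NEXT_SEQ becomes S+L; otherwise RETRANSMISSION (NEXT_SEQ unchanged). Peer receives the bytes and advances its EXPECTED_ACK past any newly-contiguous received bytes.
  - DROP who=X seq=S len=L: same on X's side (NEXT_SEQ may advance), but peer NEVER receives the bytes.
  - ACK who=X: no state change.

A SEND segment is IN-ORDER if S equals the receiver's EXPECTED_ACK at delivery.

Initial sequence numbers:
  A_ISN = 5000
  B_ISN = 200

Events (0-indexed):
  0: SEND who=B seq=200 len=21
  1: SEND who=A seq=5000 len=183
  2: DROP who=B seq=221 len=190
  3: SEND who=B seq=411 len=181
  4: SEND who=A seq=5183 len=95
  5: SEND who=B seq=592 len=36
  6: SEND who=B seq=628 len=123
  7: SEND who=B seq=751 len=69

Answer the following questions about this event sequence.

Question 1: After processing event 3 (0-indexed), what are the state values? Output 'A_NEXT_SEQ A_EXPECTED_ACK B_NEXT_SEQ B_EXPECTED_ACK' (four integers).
After event 0: A_seq=5000 A_ack=221 B_seq=221 B_ack=5000
After event 1: A_seq=5183 A_ack=221 B_seq=221 B_ack=5183
After event 2: A_seq=5183 A_ack=221 B_seq=411 B_ack=5183
After event 3: A_seq=5183 A_ack=221 B_seq=592 B_ack=5183

5183 221 592 5183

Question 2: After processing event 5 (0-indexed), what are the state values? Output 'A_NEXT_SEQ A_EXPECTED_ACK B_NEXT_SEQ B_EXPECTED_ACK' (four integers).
After event 0: A_seq=5000 A_ack=221 B_seq=221 B_ack=5000
After event 1: A_seq=5183 A_ack=221 B_seq=221 B_ack=5183
After event 2: A_seq=5183 A_ack=221 B_seq=411 B_ack=5183
After event 3: A_seq=5183 A_ack=221 B_seq=592 B_ack=5183
After event 4: A_seq=5278 A_ack=221 B_seq=592 B_ack=5278
After event 5: A_seq=5278 A_ack=221 B_seq=628 B_ack=5278

5278 221 628 5278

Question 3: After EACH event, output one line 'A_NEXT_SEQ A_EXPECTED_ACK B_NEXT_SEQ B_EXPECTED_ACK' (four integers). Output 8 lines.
5000 221 221 5000
5183 221 221 5183
5183 221 411 5183
5183 221 592 5183
5278 221 592 5278
5278 221 628 5278
5278 221 751 5278
5278 221 820 5278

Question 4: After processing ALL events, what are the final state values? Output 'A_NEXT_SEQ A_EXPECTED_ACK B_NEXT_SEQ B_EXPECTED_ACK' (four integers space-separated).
Answer: 5278 221 820 5278

Derivation:
After event 0: A_seq=5000 A_ack=221 B_seq=221 B_ack=5000
After event 1: A_seq=5183 A_ack=221 B_seq=221 B_ack=5183
After event 2: A_seq=5183 A_ack=221 B_seq=411 B_ack=5183
After event 3: A_seq=5183 A_ack=221 B_seq=592 B_ack=5183
After event 4: A_seq=5278 A_ack=221 B_seq=592 B_ack=5278
After event 5: A_seq=5278 A_ack=221 B_seq=628 B_ack=5278
After event 6: A_seq=5278 A_ack=221 B_seq=751 B_ack=5278
After event 7: A_seq=5278 A_ack=221 B_seq=820 B_ack=5278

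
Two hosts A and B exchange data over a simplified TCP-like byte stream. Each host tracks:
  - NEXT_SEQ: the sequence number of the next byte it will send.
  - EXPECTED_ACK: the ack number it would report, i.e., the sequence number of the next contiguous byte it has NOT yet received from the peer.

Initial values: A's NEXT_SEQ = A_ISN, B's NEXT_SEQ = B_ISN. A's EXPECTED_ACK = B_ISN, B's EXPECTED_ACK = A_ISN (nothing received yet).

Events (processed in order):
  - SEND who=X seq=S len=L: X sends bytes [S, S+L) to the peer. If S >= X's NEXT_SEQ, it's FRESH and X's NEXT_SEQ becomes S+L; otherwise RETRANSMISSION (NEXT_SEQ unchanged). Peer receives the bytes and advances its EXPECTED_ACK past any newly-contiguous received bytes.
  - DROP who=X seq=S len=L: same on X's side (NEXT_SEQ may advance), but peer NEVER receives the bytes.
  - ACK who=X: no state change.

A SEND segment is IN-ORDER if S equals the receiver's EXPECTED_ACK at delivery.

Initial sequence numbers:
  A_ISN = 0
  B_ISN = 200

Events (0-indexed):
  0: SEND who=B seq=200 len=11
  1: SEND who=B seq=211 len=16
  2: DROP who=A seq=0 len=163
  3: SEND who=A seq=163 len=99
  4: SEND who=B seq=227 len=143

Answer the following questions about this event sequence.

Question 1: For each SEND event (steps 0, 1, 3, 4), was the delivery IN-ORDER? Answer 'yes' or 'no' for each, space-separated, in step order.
Step 0: SEND seq=200 -> in-order
Step 1: SEND seq=211 -> in-order
Step 3: SEND seq=163 -> out-of-order
Step 4: SEND seq=227 -> in-order

Answer: yes yes no yes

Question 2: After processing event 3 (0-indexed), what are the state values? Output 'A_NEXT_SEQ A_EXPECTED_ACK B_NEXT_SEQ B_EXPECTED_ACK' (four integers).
After event 0: A_seq=0 A_ack=211 B_seq=211 B_ack=0
After event 1: A_seq=0 A_ack=227 B_seq=227 B_ack=0
After event 2: A_seq=163 A_ack=227 B_seq=227 B_ack=0
After event 3: A_seq=262 A_ack=227 B_seq=227 B_ack=0

262 227 227 0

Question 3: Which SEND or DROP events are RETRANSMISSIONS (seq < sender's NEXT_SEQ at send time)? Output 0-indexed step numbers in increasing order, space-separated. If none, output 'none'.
Answer: none

Derivation:
Step 0: SEND seq=200 -> fresh
Step 1: SEND seq=211 -> fresh
Step 2: DROP seq=0 -> fresh
Step 3: SEND seq=163 -> fresh
Step 4: SEND seq=227 -> fresh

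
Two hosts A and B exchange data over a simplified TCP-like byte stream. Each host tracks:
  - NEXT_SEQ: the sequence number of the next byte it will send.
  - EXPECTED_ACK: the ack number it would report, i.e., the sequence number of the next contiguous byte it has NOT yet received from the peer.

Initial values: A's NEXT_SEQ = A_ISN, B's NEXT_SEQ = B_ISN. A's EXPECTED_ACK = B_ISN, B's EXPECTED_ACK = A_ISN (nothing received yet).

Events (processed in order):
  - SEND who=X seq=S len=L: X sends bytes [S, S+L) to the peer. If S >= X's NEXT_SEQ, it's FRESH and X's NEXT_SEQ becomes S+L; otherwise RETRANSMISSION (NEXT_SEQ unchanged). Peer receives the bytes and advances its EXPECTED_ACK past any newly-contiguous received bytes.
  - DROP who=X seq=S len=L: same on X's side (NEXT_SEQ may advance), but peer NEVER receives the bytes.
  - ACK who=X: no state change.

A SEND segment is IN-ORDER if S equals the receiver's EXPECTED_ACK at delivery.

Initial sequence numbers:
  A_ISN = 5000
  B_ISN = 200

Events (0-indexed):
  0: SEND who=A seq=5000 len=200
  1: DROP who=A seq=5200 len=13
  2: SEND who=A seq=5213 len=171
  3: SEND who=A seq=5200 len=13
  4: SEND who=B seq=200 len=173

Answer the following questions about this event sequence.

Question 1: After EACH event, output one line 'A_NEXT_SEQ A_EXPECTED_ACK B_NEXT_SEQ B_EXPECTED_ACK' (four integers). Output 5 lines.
5200 200 200 5200
5213 200 200 5200
5384 200 200 5200
5384 200 200 5384
5384 373 373 5384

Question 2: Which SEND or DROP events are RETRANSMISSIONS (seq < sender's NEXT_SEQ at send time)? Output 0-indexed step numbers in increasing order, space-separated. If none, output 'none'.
Step 0: SEND seq=5000 -> fresh
Step 1: DROP seq=5200 -> fresh
Step 2: SEND seq=5213 -> fresh
Step 3: SEND seq=5200 -> retransmit
Step 4: SEND seq=200 -> fresh

Answer: 3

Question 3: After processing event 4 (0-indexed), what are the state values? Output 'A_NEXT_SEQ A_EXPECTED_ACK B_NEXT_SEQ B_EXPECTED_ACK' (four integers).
After event 0: A_seq=5200 A_ack=200 B_seq=200 B_ack=5200
After event 1: A_seq=5213 A_ack=200 B_seq=200 B_ack=5200
After event 2: A_seq=5384 A_ack=200 B_seq=200 B_ack=5200
After event 3: A_seq=5384 A_ack=200 B_seq=200 B_ack=5384
After event 4: A_seq=5384 A_ack=373 B_seq=373 B_ack=5384

5384 373 373 5384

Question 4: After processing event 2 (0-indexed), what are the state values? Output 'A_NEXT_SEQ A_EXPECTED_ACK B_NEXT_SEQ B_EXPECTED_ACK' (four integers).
After event 0: A_seq=5200 A_ack=200 B_seq=200 B_ack=5200
After event 1: A_seq=5213 A_ack=200 B_seq=200 B_ack=5200
After event 2: A_seq=5384 A_ack=200 B_seq=200 B_ack=5200

5384 200 200 5200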